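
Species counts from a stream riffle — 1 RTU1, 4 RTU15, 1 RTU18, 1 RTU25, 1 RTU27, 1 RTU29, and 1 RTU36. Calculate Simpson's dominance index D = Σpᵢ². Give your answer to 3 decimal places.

Total N = 1+4+1+1+1+1+1 = 10, so the proportions are 0.1, 0.4, 0.1, 0.1, 0.1, 0.1, 0.1 (working shown to 5 dp, full precision carried).
D = 0.1² + 0.4² + 0.1² + 0.1² + 0.1² + 0.1² + 0.1² = 0.01000 + 0.16000 + 0.01000 + 0.01000 + 0.01000 + 0.01000 + 0.01000 = 0.22000.
To 3 decimal places, D = 0.220.

0.220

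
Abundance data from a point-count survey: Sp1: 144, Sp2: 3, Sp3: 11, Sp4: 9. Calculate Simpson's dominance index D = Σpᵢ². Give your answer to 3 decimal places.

Total N = 144+3+11+9 = 167, so the proportions are 0.86228, 0.01796, 0.06587, 0.05389 (working shown to 5 dp, full precision carried).
D = 0.86228² + 0.01796² + 0.06587² + 0.05389² = 0.74352 + 0.00032 + 0.00434 + 0.00290 = 0.75108.
To 3 decimal places, D = 0.751.

0.751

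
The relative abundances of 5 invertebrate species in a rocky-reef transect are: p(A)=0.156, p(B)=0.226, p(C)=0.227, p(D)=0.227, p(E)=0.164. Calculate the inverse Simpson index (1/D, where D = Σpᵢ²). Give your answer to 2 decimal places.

D = 0.156² + 0.226² + 0.227² + 0.227² + 0.164² = 0.024336 + 0.051076 + 0.051529 + 0.051529 + 0.026896 = 0.205366 (working shown to 6 dp, full precision carried).
So 1/D = 4.8694, i.e. 4.87 to 2 decimal places.

4.87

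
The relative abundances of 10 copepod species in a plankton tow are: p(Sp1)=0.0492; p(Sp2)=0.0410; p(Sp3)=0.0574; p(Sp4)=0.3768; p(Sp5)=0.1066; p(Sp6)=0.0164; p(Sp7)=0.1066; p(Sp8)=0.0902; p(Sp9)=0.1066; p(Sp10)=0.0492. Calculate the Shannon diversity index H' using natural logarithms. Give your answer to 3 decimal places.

Each pᵢ ln pᵢ term (working shown to 5 dp, full precision carried): 0.0492×(-3.01186)=-0.14818, 0.041×(-3.19418)=-0.13096, 0.0574×(-2.85771)=-0.16403, 0.3768×(-0.97604)=-0.36777, 0.1066×(-2.23867)=-0.23864, 0.0164×(-4.11047)=-0.06741, 0.1066×(-2.23867)=-0.23864, 0.0902×(-2.40573)=-0.21700, 0.1066×(-2.23867)=-0.23864, 0.0492×(-3.01186)=-0.14818.
Sum = -1.95947, so H' = 1.959.

1.959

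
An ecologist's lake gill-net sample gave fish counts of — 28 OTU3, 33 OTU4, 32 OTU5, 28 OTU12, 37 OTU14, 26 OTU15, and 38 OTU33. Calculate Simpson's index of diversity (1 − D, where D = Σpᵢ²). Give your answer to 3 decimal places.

Total N = 28+33+32+28+37+26+38 = 222, so the proportions are 0.12613, 0.14865, 0.14414, 0.12613, 0.16667, 0.11712, 0.17117 (working shown to 5 dp, full precision carried).
D = 0.12613² + 0.14865² + 0.14414² + 0.12613² + 0.16667² + 0.11712² + 0.17117² = 0.01591 + 0.02210 + 0.02078 + 0.01591 + 0.02778 + 0.01372 + 0.02930 = 0.14548.
So 1 − D = 0.85452, i.e. 0.855 to 3 decimal places.

0.855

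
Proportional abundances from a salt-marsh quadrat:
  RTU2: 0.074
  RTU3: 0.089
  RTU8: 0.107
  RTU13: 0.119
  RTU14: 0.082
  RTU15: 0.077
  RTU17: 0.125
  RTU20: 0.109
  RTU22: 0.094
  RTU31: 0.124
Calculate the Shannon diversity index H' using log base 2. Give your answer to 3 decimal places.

Each pᵢ log₂ pᵢ term (working shown to 5 dp, full precision carried): 0.074×(-3.75633)=-0.27797, 0.089×(-3.49005)=-0.31061, 0.107×(-3.22432)=-0.34500, 0.119×(-3.07097)=-0.36545, 0.082×(-3.60823)=-0.29588, 0.077×(-3.69900)=-0.28482, 0.125×(-3.00000)=-0.37500, 0.109×(-3.19760)=-0.34854, 0.094×(-3.41120)=-0.32065, 0.124×(-3.01159)=-0.37344.
Sum = -3.29736, so H' = 3.297.

3.297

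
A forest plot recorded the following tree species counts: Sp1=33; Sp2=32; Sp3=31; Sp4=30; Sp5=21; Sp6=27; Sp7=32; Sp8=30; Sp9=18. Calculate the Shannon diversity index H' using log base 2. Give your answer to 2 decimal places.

Total N = 33+32+31+30+21+27+32+30+18 = 254, so the proportions are 0.1299, 0.126, 0.122, 0.1181, 0.0827, 0.1063, 0.126, 0.1181, 0.0709 (working shown to 4 dp, full precision carried).
Each pᵢ log₂ pᵢ term: 0.1299×(-2.9443)=-0.3825, 0.126×(-2.9887)=-0.3765, 0.122×(-3.0345)=-0.3704, 0.1181×(-3.0818)=-0.3640, 0.0827×(-3.5964)=-0.2973, 0.1063×(-3.2338)=-0.3438, 0.126×(-2.9887)=-0.3765, 0.1181×(-3.0818)=-0.3640, 0.0709×(-3.8188)=-0.2706.
Sum = -3.1456, so H' = 3.15.

3.15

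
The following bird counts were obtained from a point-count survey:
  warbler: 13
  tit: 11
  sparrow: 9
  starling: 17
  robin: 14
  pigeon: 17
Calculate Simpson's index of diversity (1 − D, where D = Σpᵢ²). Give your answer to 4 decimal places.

0.8255

Total N = 13+11+9+17+14+17 = 81, so the proportions are 0.160494, 0.135802, 0.111111, 0.209877, 0.17284, 0.209877 (working shown to 6 dp, full precision carried).
D = 0.160494² + 0.135802² + 0.111111² + 0.209877² + 0.17284² + 0.209877² = 0.025758 + 0.018442 + 0.012346 + 0.044048 + 0.029873 + 0.044048 = 0.174516.
So 1 − D = 0.825484, i.e. 0.8255 to 4 decimal places.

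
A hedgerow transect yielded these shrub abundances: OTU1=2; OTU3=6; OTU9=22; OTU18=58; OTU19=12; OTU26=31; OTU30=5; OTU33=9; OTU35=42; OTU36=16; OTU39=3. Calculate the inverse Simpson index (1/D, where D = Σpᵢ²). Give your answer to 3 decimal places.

5.953

Total N = 2+6+22+58+12+31+5+9+42+16+3 = 206, so the proportions are 0.0097087, 0.0291262, 0.1067961, 0.2815534, 0.0582524, 0.1504854, 0.0242718, 0.0436893, 0.2038835, 0.0776699, 0.0145631 (working shown to 7 dp, full precision carried).
D = 0.0097087² + 0.0291262² + 0.1067961² + 0.2815534² + 0.0582524² + 0.1504854² + 0.0242718² + 0.0436893² + 0.2038835² + 0.0776699² + 0.0145631² = 0.0000943 + 0.0008483 + 0.0114054 + 0.0792723 + 0.0033933 + 0.0226459 + 0.0005891 + 0.0019088 + 0.0415685 + 0.0060326 + 0.0002121 = 0.1679706.
So 1/D = 5.95342, i.e. 5.953 to 3 decimal places.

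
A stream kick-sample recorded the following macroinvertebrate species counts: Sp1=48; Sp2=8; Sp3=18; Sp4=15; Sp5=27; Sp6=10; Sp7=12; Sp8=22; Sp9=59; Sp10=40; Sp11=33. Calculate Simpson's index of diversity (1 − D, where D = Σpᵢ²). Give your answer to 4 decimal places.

0.8763

Total N = 48+8+18+15+27+10+12+22+59+40+33 = 292, so the proportions are 0.164384, 0.027397, 0.061644, 0.05137, 0.092466, 0.034247, 0.041096, 0.075342, 0.202055, 0.136986, 0.113014 (working shown to 6 dp, full precision carried).
D = 0.164384² + 0.027397² + 0.061644² + 0.05137² + 0.092466² + 0.034247² + 0.041096² + 0.075342² + 0.202055² + 0.136986² + 0.113014² = 0.027022 + 0.000751 + 0.003800 + 0.002639 + 0.008550 + 0.001173 + 0.001689 + 0.005676 + 0.040826 + 0.018765 + 0.012772 = 0.123663.
So 1 − D = 0.876337, i.e. 0.8763 to 4 decimal places.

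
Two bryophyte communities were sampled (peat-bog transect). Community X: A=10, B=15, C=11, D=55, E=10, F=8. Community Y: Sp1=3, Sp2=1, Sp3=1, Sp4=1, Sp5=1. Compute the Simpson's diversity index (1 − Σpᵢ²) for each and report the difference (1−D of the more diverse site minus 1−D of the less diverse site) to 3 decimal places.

0.041

Community X: N=109, proportions 0.09174, 0.13761, 0.10092, 0.50459, 0.09174, 0.07339, giving 1−D = 0.69405 (working shown to 5 dp, full precision carried).
Community Y: N=7, proportions 0.42857, 0.14286, 0.14286, 0.14286, 0.14286, giving 1−D = 0.73469.
Difference = |0.69405 − 0.73469| = 0.04064, i.e. 0.041 to 3 decimal places.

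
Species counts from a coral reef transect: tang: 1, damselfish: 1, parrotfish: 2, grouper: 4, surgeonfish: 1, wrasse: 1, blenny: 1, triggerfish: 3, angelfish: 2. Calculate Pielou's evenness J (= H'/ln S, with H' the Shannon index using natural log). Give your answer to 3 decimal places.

0.932

Total N = 1+1+2+4+1+1+1+3+2 = 16, so the proportions are 0.0625, 0.0625, 0.125, 0.25, 0.0625, 0.0625, 0.0625, 0.1875, 0.125 (working shown to 5 dp, full precision carried).
H' = −Σ pᵢ ln pᵢ = −((-0.17329) + (-0.17329) + (-0.25993) + (-0.34657) + (-0.17329) + (-0.17329) + (-0.17329) + (-0.31387) + (-0.25993)) = 2.04674.
With S = 9 species, ln S = 2.19722, so J = 2.04674/2.19722 = 0.93151, i.e. 0.932 to 3 decimal places.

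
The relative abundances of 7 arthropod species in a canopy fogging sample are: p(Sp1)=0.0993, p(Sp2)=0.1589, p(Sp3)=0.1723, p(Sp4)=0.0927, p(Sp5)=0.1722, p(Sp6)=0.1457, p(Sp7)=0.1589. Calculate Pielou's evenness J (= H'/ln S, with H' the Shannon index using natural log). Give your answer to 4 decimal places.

0.9872

H' = −Σ pᵢ ln pᵢ = −((-0.229344) + (-0.292293) + (-0.302993) + (-0.220476) + (-0.302917) + (-0.280648) + (-0.292293)) = 1.920965 (working shown to 6 dp, full precision carried).
With S = 7 species, ln S = 1.945910, so J = 1.920965/1.945910 = 0.987181, i.e. 0.9872 to 4 decimal places.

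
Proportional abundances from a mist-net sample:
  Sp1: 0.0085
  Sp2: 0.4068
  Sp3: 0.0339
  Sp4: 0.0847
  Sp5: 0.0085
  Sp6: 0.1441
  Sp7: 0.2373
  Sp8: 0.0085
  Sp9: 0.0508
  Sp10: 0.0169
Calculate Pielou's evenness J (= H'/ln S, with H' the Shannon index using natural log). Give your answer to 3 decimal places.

0.718

H' = −Σ pᵢ ln pᵢ = −((-0.04053) + (-0.36589) + (-0.11473) + (-0.20909) + (-0.04053) + (-0.27916) + (-0.34134) + (-0.04053) + (-0.15138) + (-0.06896)) = 1.65212 (working shown to 5 dp, full precision carried).
With S = 10 species, ln S = 2.30259, so J = 1.65212/2.30259 = 0.71751, i.e. 0.718 to 3 decimal places.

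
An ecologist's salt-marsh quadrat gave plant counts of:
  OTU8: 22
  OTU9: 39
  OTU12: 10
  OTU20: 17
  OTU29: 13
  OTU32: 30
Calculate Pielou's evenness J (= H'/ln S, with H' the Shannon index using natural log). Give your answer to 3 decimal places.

0.942

Total N = 22+39+10+17+13+30 = 131, so the proportions are 0.16794, 0.29771, 0.07634, 0.12977, 0.09924, 0.22901 (working shown to 5 dp, full precision carried).
H' = −Σ pᵢ ln pᵢ = −((-0.29963) + (-0.36072) + (-0.19638) + (-0.26499) + (-0.22926) + (-0.33756)) = 1.68854.
With S = 6 species, ln S = 1.79176, so J = 1.68854/1.79176 = 0.94239, i.e. 0.942 to 3 decimal places.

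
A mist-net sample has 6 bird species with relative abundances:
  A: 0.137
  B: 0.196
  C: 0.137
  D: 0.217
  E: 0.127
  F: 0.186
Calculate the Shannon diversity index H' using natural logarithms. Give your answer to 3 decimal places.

Each pᵢ ln pᵢ term (working shown to 5 dp, full precision carried): 0.137×(-1.98777)=-0.27233, 0.196×(-1.62964)=-0.31941, 0.137×(-1.98777)=-0.27233, 0.217×(-1.52786)=-0.33155, 0.127×(-2.06357)=-0.26207, 0.186×(-1.68201)=-0.31285.
Sum = -1.77053, so H' = 1.771.

1.771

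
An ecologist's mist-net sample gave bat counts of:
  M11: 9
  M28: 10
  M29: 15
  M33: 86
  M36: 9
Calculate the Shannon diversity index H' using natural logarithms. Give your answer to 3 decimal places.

Total N = 9+10+15+86+9 = 129, so the proportions are 0.06977, 0.07752, 0.11628, 0.66667, 0.06977 (working shown to 5 dp, full precision carried).
Each pᵢ ln pᵢ term: 0.06977×(-2.66259)=-0.18576, 0.07752×(-2.55723)=-0.19823, 0.11628×(-2.15176)=-0.25020, 0.66667×(-0.40547)=-0.27031, 0.06977×(-2.66259)=-0.18576.
Sum = -1.09027, so H' = 1.090.

1.090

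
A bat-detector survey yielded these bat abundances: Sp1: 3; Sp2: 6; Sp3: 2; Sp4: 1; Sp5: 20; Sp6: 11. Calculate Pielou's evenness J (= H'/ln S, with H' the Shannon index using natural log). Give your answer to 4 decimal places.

0.7789

Total N = 3+6+2+1+20+11 = 43, so the proportions are 0.069767, 0.139535, 0.046512, 0.023256, 0.465116, 0.255814 (working shown to 6 dp, full precision carried).
H' = −Σ pᵢ ln pᵢ = −((-0.185762) + (-0.274806) + (-0.142700) + (-0.087470) + (-0.356032) + (-0.348752)) = 1.395521.
With S = 6 species, ln S = 1.791759, so J = 1.395521/1.791759 = 0.778855, i.e. 0.7789 to 4 decimal places.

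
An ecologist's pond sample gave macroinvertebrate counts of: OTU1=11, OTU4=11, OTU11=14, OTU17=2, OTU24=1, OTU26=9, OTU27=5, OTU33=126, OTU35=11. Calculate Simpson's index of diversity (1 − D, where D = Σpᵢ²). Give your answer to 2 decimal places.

Total N = 11+11+14+2+1+9+5+126+11 = 190, so the proportions are 0.0579, 0.0579, 0.0737, 0.0105, 0.0053, 0.0474, 0.0263, 0.6632, 0.0579 (working shown to 4 dp, full precision carried).
D = 0.0579² + 0.0579² + 0.0737² + 0.0105² + 0.0053² + 0.0474² + 0.0263² + 0.6632² + 0.0579² = 0.0034 + 0.0034 + 0.0054 + 0.0001 + 0.0000 + 0.0022 + 0.0007 + 0.4398 + 0.0034 = 0.4583.
So 1 − D = 0.5417, i.e. 0.54 to 2 decimal places.

0.54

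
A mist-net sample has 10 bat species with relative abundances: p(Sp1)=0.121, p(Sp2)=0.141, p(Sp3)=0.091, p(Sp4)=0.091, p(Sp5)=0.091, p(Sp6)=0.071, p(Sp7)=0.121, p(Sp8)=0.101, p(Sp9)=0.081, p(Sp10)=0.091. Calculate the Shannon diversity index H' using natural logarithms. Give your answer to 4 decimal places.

2.2827

Each pᵢ ln pᵢ term (working shown to 6 dp, full precision carried): 0.121×(-2.111965)=-0.255548, 0.141×(-1.958995)=-0.276218, 0.091×(-2.396896)=-0.218118, 0.091×(-2.396896)=-0.218118, 0.091×(-2.396896)=-0.218118, 0.071×(-2.645075)=-0.187800, 0.121×(-2.111965)=-0.255548, 0.101×(-2.292635)=-0.231556, 0.081×(-2.513306)=-0.203578, 0.091×(-2.396896)=-0.218118.
Sum = -2.282718, so H' = 2.2827.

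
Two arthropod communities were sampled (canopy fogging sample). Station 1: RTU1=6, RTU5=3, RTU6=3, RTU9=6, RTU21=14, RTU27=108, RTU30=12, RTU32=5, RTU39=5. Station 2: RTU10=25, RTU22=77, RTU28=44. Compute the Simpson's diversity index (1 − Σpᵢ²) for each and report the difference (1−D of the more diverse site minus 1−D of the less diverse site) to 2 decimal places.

Station 1: N=162, proportions 0.037, 0.0185, 0.0185, 0.037, 0.0864, 0.6667, 0.0741, 0.0309, 0.0309, giving 1−D = 0.5373 (working shown to 4 dp, full precision carried).
Station 2: N=146, proportions 0.1712, 0.5274, 0.3014, giving 1−D = 0.6017.
Difference = |0.5373 − 0.6017| = 0.0644, i.e. 0.06 to 2 decimal places.

0.06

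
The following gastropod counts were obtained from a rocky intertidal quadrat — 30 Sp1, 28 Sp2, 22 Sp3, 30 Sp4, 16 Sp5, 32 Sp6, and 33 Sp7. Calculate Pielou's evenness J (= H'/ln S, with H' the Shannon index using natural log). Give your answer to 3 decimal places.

Total N = 30+28+22+30+16+32+33 = 191, so the proportions are 0.15707, 0.1466, 0.11518, 0.15707, 0.08377, 0.16754, 0.17277 (working shown to 5 dp, full precision carried).
H' = −Σ pᵢ ln pᵢ = −((-0.29074) + (-0.28148) + (-0.24894) + (-0.29074) + (-0.20772) + (-0.29932) + (-0.30335)) = 1.92229.
With S = 7 species, ln S = 1.94591, so J = 1.92229/1.94591 = 0.98786, i.e. 0.988 to 3 decimal places.

0.988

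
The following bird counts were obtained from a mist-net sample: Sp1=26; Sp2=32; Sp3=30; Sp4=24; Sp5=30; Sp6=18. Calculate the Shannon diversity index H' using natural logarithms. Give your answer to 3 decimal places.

Total N = 26+32+30+24+30+18 = 160, so the proportions are 0.1625, 0.2, 0.1875, 0.15, 0.1875, 0.1125 (working shown to 5 dp, full precision carried).
Each pᵢ ln pᵢ term: 0.1625×(-1.81708)=-0.29528, 0.2×(-1.60944)=-0.32189, 0.1875×(-1.67398)=-0.31387, 0.15×(-1.89712)=-0.28457, 0.1875×(-1.67398)=-0.31387, 0.1125×(-2.18480)=-0.24579.
Sum = -1.77526, so H' = 1.775.

1.775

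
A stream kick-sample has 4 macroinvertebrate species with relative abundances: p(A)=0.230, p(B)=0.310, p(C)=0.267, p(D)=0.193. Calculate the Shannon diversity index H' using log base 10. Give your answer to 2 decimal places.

Each pᵢ log₁₀ pᵢ term (working shown to 4 dp, full precision carried): 0.23×(-0.6383)=-0.1468, 0.31×(-0.5086)=-0.1577, 0.267×(-0.5735)=-0.1531, 0.193×(-0.7144)=-0.1379.
Sum = -0.5955, so H' = 0.60.

0.60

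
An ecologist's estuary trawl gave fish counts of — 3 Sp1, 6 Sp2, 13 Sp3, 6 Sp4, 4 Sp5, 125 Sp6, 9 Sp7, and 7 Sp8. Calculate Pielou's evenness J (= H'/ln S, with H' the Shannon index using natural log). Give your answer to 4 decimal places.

Total N = 3+6+13+6+4+125+9+7 = 173, so the proportions are 0.017341, 0.034682, 0.075145, 0.034682, 0.023121, 0.722543, 0.052023, 0.040462 (working shown to 6 dp, full precision carried).
H' = −Σ pᵢ ln pᵢ = −((-0.070312) + (-0.116585) + (-0.194500) + (-0.116585) + (-0.087098) + (-0.234811) + (-0.153784) + (-0.129778)) = 1.103453.
With S = 8 species, ln S = 2.079442, so J = 1.103453/2.079442 = 0.530649, i.e. 0.5306 to 4 decimal places.

0.5306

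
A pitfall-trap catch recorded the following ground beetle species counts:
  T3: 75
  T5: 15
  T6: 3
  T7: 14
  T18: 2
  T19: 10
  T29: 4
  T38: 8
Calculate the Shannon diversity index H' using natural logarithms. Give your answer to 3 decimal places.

1.430

Total N = 75+15+3+14+2+10+4+8 = 131, so the proportions are 0.57252, 0.1145, 0.0229, 0.10687, 0.01527, 0.07634, 0.03053, 0.06107 (working shown to 5 dp, full precision carried).
Each pᵢ ln pᵢ term: 0.57252×(-0.55771)=-0.31930, 0.1145×(-2.16715)=-0.24815, 0.0229×(-3.77659)=-0.08649, 0.10687×(-2.23614)=-0.23898, 0.01527×(-4.18205)=-0.06385, 0.07634×(-2.57261)=-0.19638, 0.03053×(-3.48890)=-0.10653, 0.06107×(-2.79576)=-0.17073.
Sum = -1.43040, so H' = 1.430.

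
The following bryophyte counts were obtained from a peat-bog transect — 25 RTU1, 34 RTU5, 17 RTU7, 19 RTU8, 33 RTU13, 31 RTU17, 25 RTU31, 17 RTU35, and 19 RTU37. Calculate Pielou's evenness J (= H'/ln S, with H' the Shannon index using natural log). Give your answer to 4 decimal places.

0.9841

Total N = 25+34+17+19+33+31+25+17+19 = 220, so the proportions are 0.113636, 0.154545, 0.077273, 0.086364, 0.15, 0.140909, 0.113636, 0.077273, 0.086364 (working shown to 6 dp, full precision carried).
H' = −Σ pᵢ ln pᵢ = −((-0.247131) + (-0.288578) + (-0.197850) + (-0.211521) + (-0.284568) + (-0.276131) + (-0.247131) + (-0.197850) + (-0.211521)) = 2.162281.
With S = 9 species, ln S = 2.197225, so J = 2.162281/2.197225 = 0.984096, i.e. 0.9841 to 4 decimal places.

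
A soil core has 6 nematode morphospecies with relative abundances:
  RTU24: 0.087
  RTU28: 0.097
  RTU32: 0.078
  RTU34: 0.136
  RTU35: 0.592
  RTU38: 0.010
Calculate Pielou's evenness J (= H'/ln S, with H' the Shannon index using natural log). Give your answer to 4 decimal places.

H' = −Σ pᵢ ln pᵢ = −((-0.212441) + (-0.226305) + (-0.198982) + (-0.271334) + (-0.310355) + (-0.046052)) = 1.265468 (working shown to 6 dp, full precision carried).
With S = 6 species, ln S = 1.791759, so J = 1.265468/1.791759 = 0.706271, i.e. 0.7063 to 4 decimal places.

0.7063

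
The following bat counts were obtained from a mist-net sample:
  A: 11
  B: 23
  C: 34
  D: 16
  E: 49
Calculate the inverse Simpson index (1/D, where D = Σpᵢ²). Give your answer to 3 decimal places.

Total N = 11+23+34+16+49 = 133, so the proportions are 0.0827068, 0.1729323, 0.2556391, 0.1203008, 0.3684211 (working shown to 7 dp, full precision carried).
D = 0.0827068² + 0.1729323² + 0.2556391² + 0.1203008² + 0.3684211² = 0.0068404 + 0.0299056 + 0.0653513 + 0.0144723 + 0.1357341 = 0.2523037.
So 1/D = 3.96348, i.e. 3.963 to 3 decimal places.

3.963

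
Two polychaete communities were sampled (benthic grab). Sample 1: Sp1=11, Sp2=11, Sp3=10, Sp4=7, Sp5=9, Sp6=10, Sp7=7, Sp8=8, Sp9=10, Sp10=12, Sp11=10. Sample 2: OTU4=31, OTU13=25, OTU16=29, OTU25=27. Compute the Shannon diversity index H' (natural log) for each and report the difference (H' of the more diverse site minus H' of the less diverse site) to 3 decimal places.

1.001

Sample 1: N=105, proportions 0.10476, 0.10476, 0.09524, 0.06667, 0.08571, 0.09524, 0.06667, 0.07619, 0.09524, 0.11429, 0.09524, giving H' = 2.38416 (working shown to 5 dp, full precision carried).
Sample 2: N=112, proportions 0.27679, 0.22321, 0.25893, 0.24107, giving H' = 1.38310.
Difference = |2.38416 − 1.38310| = 1.00106, i.e. 1.001 to 3 decimal places.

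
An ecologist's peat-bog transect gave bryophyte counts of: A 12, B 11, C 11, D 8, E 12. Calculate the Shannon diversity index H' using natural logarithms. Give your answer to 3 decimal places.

1.600

Total N = 12+11+11+8+12 = 54, so the proportions are 0.22222, 0.2037, 0.2037, 0.14815, 0.22222 (working shown to 5 dp, full precision carried).
Each pᵢ ln pᵢ term: 0.22222×(-1.50408)=-0.33424, 0.2037×(-1.59109)=-0.32411, 0.2037×(-1.59109)=-0.32411, 0.14815×(-1.90954)=-0.28290, 0.22222×(-1.50408)=-0.33424.
Sum = -1.59960, so H' = 1.600.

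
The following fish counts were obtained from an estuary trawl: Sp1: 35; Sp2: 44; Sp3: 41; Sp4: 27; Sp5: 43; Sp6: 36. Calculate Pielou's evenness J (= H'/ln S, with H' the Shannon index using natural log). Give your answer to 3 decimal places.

0.993

Total N = 35+44+41+27+43+36 = 226, so the proportions are 0.15487, 0.19469, 0.18142, 0.11947, 0.19027, 0.15929 (working shown to 5 dp, full precision carried).
H' = −Σ pᵢ ln pᵢ = −((-0.28886) + (-0.31858) + (-0.30967) + (-0.25384) + (-0.31571) + (-0.29262)) = 1.77928.
With S = 6 species, ln S = 1.79176, so J = 1.77928/1.79176 = 0.99303, i.e. 0.993 to 3 decimal places.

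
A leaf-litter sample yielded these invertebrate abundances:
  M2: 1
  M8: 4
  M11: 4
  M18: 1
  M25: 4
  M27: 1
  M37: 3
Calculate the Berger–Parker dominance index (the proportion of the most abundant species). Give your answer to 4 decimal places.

Total N = 1+4+4+1+4+1+3 = 18, so the proportions are 0.055556, 0.222222, 0.222222, 0.055556, 0.222222, 0.055556, 0.166667 (working shown to 6 dp, full precision carried).
The largest proportion is 0.222222, i.e. d = 0.2222 to 4 decimal places.

0.2222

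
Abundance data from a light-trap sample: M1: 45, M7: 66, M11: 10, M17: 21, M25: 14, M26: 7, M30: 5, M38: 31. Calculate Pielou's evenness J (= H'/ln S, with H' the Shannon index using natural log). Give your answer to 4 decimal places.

0.8543

Total N = 45+66+10+21+14+7+5+31 = 199, so the proportions are 0.226131, 0.331658, 0.050251, 0.105528, 0.070352, 0.035176, 0.025126, 0.155779 (working shown to 6 dp, full precision carried).
H' = −Σ pᵢ ln pᵢ = −((-0.336175) + (-0.366035) + (-0.150287) + (-0.237309) + (-0.186731) + (-0.117748) + (-0.092559) + (-0.289642)) = 1.776487.
With S = 8 species, ln S = 2.079442, so J = 1.776487/2.079442 = 0.854310, i.e. 0.8543 to 4 decimal places.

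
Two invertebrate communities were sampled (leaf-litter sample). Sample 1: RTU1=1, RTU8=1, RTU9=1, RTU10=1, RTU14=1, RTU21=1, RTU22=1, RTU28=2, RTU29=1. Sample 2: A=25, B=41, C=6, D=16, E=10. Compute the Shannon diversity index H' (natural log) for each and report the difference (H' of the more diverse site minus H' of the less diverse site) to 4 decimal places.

Sample 1: N=10, proportions 0.1, 0.1, 0.1, 0.1, 0.1, 0.1, 0.1, 0.2, 0.1, giving H' = 2.163956 (working shown to 6 dp, full precision carried).
Sample 2: N=98, proportions 0.255102, 0.418367, 0.061224, 0.163265, 0.102041, giving H' = 1.412864.
Difference = |2.163956 − 1.412864| = 0.751092, i.e. 0.7511 to 4 decimal places.

0.7511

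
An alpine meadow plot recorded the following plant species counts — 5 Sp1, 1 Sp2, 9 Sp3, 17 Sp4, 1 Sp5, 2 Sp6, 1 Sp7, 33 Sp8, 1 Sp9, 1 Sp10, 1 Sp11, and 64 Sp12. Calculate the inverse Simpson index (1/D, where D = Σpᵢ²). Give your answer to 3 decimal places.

3.309

Total N = 5+1+9+17+1+2+1+33+1+1+1+64 = 136, so the proportions are 0.0367647, 0.0073529, 0.0661765, 0.125, 0.0073529, 0.0147059, 0.0073529, 0.2426471, 0.0073529, 0.0073529, 0.0073529, 0.4705882 (working shown to 7 dp, full precision carried).
D = 0.0367647² + 0.0073529² + 0.0661765² + 0.125² + 0.0073529² + 0.0147059² + 0.0073529² + 0.2426471² + 0.0073529² + 0.0073529² + 0.0073529² + 0.4705882² = 0.0013516 + 0.0000541 + 0.0043793 + 0.0156250 + 0.0000541 + 0.0002163 + 0.0000541 + 0.0588776 + 0.0000541 + 0.0000541 + 0.0000541 + 0.2214533 = 0.3022275.
So 1/D = 3.30877, i.e. 3.309 to 3 decimal places.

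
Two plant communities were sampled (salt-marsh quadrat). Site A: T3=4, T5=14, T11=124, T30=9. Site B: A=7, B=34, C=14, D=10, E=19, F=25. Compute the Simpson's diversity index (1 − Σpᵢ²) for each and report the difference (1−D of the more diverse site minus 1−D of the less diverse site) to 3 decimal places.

0.478

Site A: N=151, proportions 0.02649, 0.09272, 0.82119, 0.0596, giving 1−D = 0.31279 (working shown to 5 dp, full precision carried).
Site B: N=109, proportions 0.06422, 0.31193, 0.12844, 0.09174, 0.17431, 0.22936, giving 1−D = 0.79067.
Difference = |0.31279 − 0.79067| = 0.47788, i.e. 0.478 to 3 decimal places.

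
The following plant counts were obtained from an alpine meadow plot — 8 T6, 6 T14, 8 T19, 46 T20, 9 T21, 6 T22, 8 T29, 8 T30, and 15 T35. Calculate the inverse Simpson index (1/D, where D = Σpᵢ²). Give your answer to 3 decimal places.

4.726

Total N = 8+6+8+46+9+6+8+8+15 = 114, so the proportions are 0.0701754, 0.0526316, 0.0701754, 0.4035088, 0.0789474, 0.0526316, 0.0701754, 0.0701754, 0.1315789 (working shown to 7 dp, full precision carried).
D = 0.0701754² + 0.0526316² + 0.0701754² + 0.4035088² + 0.0789474² + 0.0526316² + 0.0701754² + 0.0701754² + 0.1315789² = 0.0049246 + 0.0027701 + 0.0049246 + 0.1628193 + 0.0062327 + 0.0027701 + 0.0049246 + 0.0049246 + 0.0173130 = 0.2116036.
So 1/D = 4.72582, i.e. 4.726 to 3 decimal places.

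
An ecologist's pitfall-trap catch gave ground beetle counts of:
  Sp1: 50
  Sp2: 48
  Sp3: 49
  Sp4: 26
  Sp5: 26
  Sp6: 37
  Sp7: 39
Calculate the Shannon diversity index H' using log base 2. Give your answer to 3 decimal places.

Total N = 50+48+49+26+26+37+39 = 275, so the proportions are 0.18182, 0.17455, 0.17818, 0.09455, 0.09455, 0.13455, 0.14182 (working shown to 5 dp, full precision carried).
Each pᵢ log₂ pᵢ term: 0.18182×(-2.45943)=-0.44717, 0.17455×(-2.51833)=-0.43956, 0.17818×(-2.48858)=-0.44342, 0.09455×(-3.40285)=-0.32172, 0.09455×(-3.40285)=-0.32172, 0.13455×(-2.89383)=-0.38935, 0.14182×(-2.81789)=-0.39963.
Sum = -2.76258, so H' = 2.763.

2.763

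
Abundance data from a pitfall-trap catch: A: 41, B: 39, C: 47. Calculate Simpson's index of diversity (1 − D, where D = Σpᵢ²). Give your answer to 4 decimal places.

0.6645

Total N = 41+39+47 = 127, so the proportions are 0.322835, 0.307087, 0.370079 (working shown to 6 dp, full precision carried).
D = 0.322835² + 0.307087² + 0.370079² = 0.104222 + 0.094302 + 0.136958 = 0.335483.
So 1 − D = 0.664517, i.e. 0.6645 to 4 decimal places.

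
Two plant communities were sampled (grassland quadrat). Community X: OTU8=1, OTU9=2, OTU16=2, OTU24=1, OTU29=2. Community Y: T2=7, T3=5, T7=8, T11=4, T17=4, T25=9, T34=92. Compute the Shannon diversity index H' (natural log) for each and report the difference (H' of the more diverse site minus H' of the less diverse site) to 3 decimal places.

Community X: N=8, proportions 0.125, 0.25, 0.25, 0.125, 0.25, giving H' = 1.55958 (working shown to 5 dp, full precision carried).
Community Y: N=129, proportions 0.05426, 0.03876, 0.06202, 0.03101, 0.03101, 0.06977, 0.71318, giving H' = 1.09877.
Difference = |1.55958 − 1.09877| = 0.46081, i.e. 0.461 to 3 decimal places.

0.461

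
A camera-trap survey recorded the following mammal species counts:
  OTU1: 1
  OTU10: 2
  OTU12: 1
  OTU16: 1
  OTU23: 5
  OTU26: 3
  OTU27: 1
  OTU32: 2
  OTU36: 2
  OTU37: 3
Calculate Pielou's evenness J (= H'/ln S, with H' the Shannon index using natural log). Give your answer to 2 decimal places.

Total N = 1+2+1+1+5+3+1+2+2+3 = 21, so the proportions are 0.0476, 0.0952, 0.0476, 0.0476, 0.2381, 0.1429, 0.0476, 0.0952, 0.0952, 0.1429 (working shown to 4 dp, full precision carried).
H' = −Σ pᵢ ln pᵢ = −((-0.1450) + (-0.2239) + (-0.1450) + (-0.1450) + (-0.3417) + (-0.2780) + (-0.1450) + (-0.2239) + (-0.2239) + (-0.2780)) = 2.1494.
With S = 10 species, ln S = 2.3026, so J = 2.1494/2.3026 = 0.9335, i.e. 0.93 to 2 decimal places.

0.93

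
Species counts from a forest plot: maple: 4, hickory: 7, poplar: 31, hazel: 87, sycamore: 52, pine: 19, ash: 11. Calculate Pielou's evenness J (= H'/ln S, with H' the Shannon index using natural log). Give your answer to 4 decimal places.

Total N = 4+7+31+87+52+19+11 = 211, so the proportions are 0.018957, 0.033175, 0.146919, 0.412322, 0.246445, 0.090047, 0.052133 (working shown to 6 dp, full precision carried).
H' = −Σ pᵢ ln pᵢ = −((-0.075177) + (-0.112994) + (-0.281773) + (-0.365297) + (-0.345175) + (-0.216782) + (-0.153998)) = 1.551195.
With S = 7 species, ln S = 1.945910, so J = 1.551195/1.945910 = 0.797156, i.e. 0.7972 to 4 decimal places.

0.7972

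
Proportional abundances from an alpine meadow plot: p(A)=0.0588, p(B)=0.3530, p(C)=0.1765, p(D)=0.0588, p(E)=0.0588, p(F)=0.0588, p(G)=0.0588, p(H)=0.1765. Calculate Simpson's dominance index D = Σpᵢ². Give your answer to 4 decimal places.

0.2042

D = 0.0588² + 0.353² + 0.1765² + 0.0588² + 0.0588² + 0.0588² + 0.0588² + 0.1765² = 0.003457 + 0.124609 + 0.031152 + 0.003457 + 0.003457 + 0.003457 + 0.003457 + 0.031152 = 0.204201 (working shown to 6 dp, full precision carried).
To 4 decimal places, D = 0.2042.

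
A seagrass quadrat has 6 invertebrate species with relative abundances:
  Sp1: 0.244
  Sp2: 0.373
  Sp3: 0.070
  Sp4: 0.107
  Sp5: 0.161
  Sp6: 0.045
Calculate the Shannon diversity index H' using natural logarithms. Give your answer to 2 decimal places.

1.57

Each pᵢ ln pᵢ term (working shown to 4 dp, full precision carried): 0.244×(-1.4106)=-0.3442, 0.373×(-0.9862)=-0.3678, 0.07×(-2.6593)=-0.1861, 0.107×(-2.2349)=-0.2391, 0.161×(-1.8264)=-0.2940, 0.045×(-3.1011)=-0.1395.
Sum = -1.5709, so H' = 1.57.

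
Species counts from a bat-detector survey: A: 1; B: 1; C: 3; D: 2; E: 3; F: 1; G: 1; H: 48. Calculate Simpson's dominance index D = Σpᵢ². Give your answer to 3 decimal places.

Total N = 1+1+3+2+3+1+1+48 = 60, so the proportions are 0.01667, 0.01667, 0.05, 0.03333, 0.05, 0.01667, 0.01667, 0.8 (working shown to 5 dp, full precision carried).
D = 0.01667² + 0.01667² + 0.05² + 0.03333² + 0.05² + 0.01667² + 0.01667² + 0.8² = 0.00028 + 0.00028 + 0.00250 + 0.00111 + 0.00250 + 0.00028 + 0.00028 + 0.64000 = 0.64722.
To 3 decimal places, D = 0.647.

0.647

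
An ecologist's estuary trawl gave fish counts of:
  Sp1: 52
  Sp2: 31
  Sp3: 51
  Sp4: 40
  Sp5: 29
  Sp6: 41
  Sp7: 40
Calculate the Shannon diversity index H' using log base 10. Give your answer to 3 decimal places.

Total N = 52+31+51+40+29+41+40 = 284, so the proportions are 0.1831, 0.10915, 0.17958, 0.14085, 0.10211, 0.14437, 0.14085 (working shown to 5 dp, full precision carried).
Each pᵢ log₁₀ pᵢ term: 0.1831×(-0.73731)=-0.13500, 0.10915×(-0.96196)=-0.10500, 0.17958×(-0.74575)=-0.13392, 0.14085×(-0.85126)=-0.11990, 0.10211×(-0.99092)=-0.10119, 0.14437×(-0.84053)=-0.12134, 0.14085×(-0.85126)=-0.11990.
Sum = -0.83624, so H' = 0.836.

0.836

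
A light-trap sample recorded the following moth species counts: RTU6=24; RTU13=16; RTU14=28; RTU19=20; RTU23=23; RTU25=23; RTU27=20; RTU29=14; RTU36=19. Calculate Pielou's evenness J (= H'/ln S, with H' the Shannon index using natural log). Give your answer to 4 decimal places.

0.9914

Total N = 24+16+28+20+23+23+20+14+19 = 187, so the proportions are 0.128342, 0.085561, 0.149733, 0.106952, 0.122995, 0.122995, 0.106952, 0.074866, 0.101604 (working shown to 6 dp, full precision carried).
H' = −Σ pᵢ ln pᵢ = −((-0.263494) + (-0.210355) + (-0.284328) + (-0.239078) + (-0.257749) + (-0.257749) + (-0.239078) + (-0.194057) + (-0.232335)) = 2.178223.
With S = 9 species, ln S = 2.197225, so J = 2.178223/2.197225 = 0.991352, i.e. 0.9914 to 4 decimal places.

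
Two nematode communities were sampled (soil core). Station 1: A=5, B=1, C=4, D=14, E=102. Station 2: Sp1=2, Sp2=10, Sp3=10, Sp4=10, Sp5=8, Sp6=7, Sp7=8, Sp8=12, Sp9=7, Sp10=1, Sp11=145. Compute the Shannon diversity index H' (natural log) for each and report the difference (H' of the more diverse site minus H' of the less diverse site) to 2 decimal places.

Station 1: N=126, proportions 0.03968, 0.00794, 0.03175, 0.11111, 0.80952, giving H' = 0.69115 (working shown to 5 dp, full precision carried).
Station 2: N=220, proportions 0.00909, 0.04545, 0.04545, 0.04545, 0.03636, 0.03182, 0.03636, 0.05455, 0.03182, 0.00455, 0.65909, giving H' = 1.38261.
Difference = |0.69115 − 1.38261| = 0.69146, i.e. 0.69 to 2 decimal places.

0.69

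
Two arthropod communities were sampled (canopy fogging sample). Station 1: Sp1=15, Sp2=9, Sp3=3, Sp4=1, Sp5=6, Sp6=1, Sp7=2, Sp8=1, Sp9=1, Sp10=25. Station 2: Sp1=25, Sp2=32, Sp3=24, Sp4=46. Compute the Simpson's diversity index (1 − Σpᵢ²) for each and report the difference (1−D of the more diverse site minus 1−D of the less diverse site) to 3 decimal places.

Station 1: N=64, proportions 0.23438, 0.14062, 0.04688, 0.01562, 0.09375, 0.01562, 0.03125, 0.01562, 0.01562, 0.39062, giving 1−D = 0.75977 (working shown to 5 dp, full precision carried).
Station 2: N=127, proportions 0.19685, 0.25197, 0.18898, 0.3622, giving 1−D = 0.73086.
Difference = |0.75977 − 0.73086| = 0.02891, i.e. 0.029 to 3 decimal places.

0.029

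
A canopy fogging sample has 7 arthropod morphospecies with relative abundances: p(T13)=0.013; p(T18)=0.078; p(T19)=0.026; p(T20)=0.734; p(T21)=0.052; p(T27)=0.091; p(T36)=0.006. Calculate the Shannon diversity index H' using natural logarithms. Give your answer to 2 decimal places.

0.98

Each pᵢ ln pᵢ term (working shown to 4 dp, full precision carried): 0.013×(-4.3428)=-0.0565, 0.078×(-2.5510)=-0.1990, 0.026×(-3.6497)=-0.0949, 0.734×(-0.3092)=-0.2270, 0.052×(-2.9565)=-0.1537, 0.091×(-2.3969)=-0.2181, 0.006×(-5.1160)=-0.0307.
Sum = -0.9799, so H' = 0.98.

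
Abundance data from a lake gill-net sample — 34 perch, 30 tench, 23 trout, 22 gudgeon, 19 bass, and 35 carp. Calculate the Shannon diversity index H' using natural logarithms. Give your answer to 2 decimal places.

1.77

Total N = 34+30+23+22+19+35 = 163, so the proportions are 0.2086, 0.184, 0.1411, 0.135, 0.1166, 0.2147 (working shown to 4 dp, full precision carried).
Each pᵢ ln pᵢ term: 0.2086×(-1.5674)=-0.3269, 0.184×(-1.6926)=-0.3115, 0.1411×(-1.9583)=-0.2763, 0.135×(-2.0027)=-0.2703, 0.1166×(-2.1493)=-0.2505, 0.2147×(-1.5384)=-0.3303.
Sum = -1.7659, so H' = 1.77.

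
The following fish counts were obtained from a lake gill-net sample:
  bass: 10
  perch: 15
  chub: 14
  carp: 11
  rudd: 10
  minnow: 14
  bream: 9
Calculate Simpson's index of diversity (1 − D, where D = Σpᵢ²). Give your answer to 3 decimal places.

Total N = 10+15+14+11+10+14+9 = 83, so the proportions are 0.12048, 0.18072, 0.16867, 0.13253, 0.12048, 0.16867, 0.10843 (working shown to 5 dp, full precision carried).
D = 0.12048² + 0.18072² + 0.16867² + 0.13253² + 0.12048² + 0.16867² + 0.10843² = 0.01452 + 0.03266 + 0.02845 + 0.01756 + 0.01452 + 0.02845 + 0.01176 = 0.14792.
So 1 − D = 0.85208, i.e. 0.852 to 3 decimal places.

0.852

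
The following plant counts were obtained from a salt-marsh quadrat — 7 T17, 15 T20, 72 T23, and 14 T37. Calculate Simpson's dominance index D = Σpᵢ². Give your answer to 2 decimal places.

0.48

Total N = 7+15+72+14 = 108, so the proportions are 0.0648, 0.1389, 0.6667, 0.1296 (working shown to 4 dp, full precision carried).
D = 0.0648² + 0.1389² + 0.6667² + 0.1296² = 0.0042 + 0.0193 + 0.4444 + 0.0168 = 0.4847.
To 2 decimal places, D = 0.48.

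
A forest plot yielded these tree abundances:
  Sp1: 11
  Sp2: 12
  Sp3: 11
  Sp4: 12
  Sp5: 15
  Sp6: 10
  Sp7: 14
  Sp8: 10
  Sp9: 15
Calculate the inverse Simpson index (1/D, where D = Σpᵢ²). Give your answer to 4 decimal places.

Total N = 11+12+11+12+15+10+14+10+15 = 110, so the proportions are 0.1, 0.10909091, 0.1, 0.10909091, 0.13636364, 0.09090909, 0.12727273, 0.09090909, 0.13636364 (working shown to 8 dp, full precision carried).
D = 0.1² + 0.10909091² + 0.1² + 0.10909091² + 0.13636364² + 0.09090909² + 0.12727273² + 0.09090909² + 0.13636364² = 0.01000000 + 0.01190083 + 0.01000000 + 0.01190083 + 0.01859504 + 0.00826446 + 0.01619835 + 0.00826446 + 0.01859504 = 0.11371901.
So 1/D = 8.793605, i.e. 8.7936 to 4 decimal places.

8.7936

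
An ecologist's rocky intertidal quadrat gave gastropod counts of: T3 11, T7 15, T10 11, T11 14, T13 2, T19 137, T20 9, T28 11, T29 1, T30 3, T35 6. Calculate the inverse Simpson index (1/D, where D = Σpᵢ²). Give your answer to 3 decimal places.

Total N = 11+15+11+14+2+137+9+11+1+3+6 = 220, so the proportions are 0.05, 0.068182, 0.05, 0.063636, 0.009091, 0.622727, 0.040909, 0.05, 0.004545, 0.013636, 0.027273 (working shown to 6 dp, full precision carried).
D = 0.05² + 0.068182² + 0.05² + 0.063636² + 0.009091² + 0.622727² + 0.040909² + 0.05² + 0.004545² + 0.013636² + 0.027273² = 0.002500 + 0.004649 + 0.002500 + 0.004050 + 0.000083 + 0.387789 + 0.001674 + 0.002500 + 0.000021 + 0.000186 + 0.000744 = 0.406694.
So 1/D = 2.45885, i.e. 2.459 to 3 decimal places.

2.459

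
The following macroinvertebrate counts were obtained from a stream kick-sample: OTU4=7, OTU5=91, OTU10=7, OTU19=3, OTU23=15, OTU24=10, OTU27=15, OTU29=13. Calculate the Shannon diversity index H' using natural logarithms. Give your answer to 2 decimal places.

Total N = 7+91+7+3+15+10+15+13 = 161, so the proportions are 0.0435, 0.5652, 0.0435, 0.0186, 0.0932, 0.0621, 0.0932, 0.0807 (working shown to 4 dp, full precision carried).
Each pᵢ ln pᵢ term: 0.0435×(-3.1355)=-0.1363, 0.5652×(-0.5705)=-0.3225, 0.0435×(-3.1355)=-0.1363, 0.0186×(-3.9828)=-0.0742, 0.0932×(-2.3734)=-0.2211, 0.0621×(-2.7788)=-0.1726, 0.0932×(-2.3734)=-0.2211, 0.0807×(-2.5165)=-0.2032.
Sum = -1.4874, so H' = 1.49.

1.49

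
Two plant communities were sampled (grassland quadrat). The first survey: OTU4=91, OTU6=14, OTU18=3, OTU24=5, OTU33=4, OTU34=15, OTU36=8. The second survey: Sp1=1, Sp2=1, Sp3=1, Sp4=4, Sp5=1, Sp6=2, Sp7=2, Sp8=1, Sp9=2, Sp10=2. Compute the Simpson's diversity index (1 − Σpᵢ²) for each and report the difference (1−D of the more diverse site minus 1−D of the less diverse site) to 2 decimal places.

The first survey: N=140, proportions 0.65, 0.1, 0.0214, 0.0357, 0.0286, 0.1071, 0.0571, giving 1−D = 0.5502 (working shown to 4 dp, full precision carried).
The second survey: N=17, proportions 0.0588, 0.0588, 0.0588, 0.2353, 0.0588, 0.1176, 0.1176, 0.0588, 0.1176, 0.1176, giving 1−D = 0.8720.
Difference = |0.5502 − 0.8720| = 0.3218, i.e. 0.32 to 2 decimal places.

0.32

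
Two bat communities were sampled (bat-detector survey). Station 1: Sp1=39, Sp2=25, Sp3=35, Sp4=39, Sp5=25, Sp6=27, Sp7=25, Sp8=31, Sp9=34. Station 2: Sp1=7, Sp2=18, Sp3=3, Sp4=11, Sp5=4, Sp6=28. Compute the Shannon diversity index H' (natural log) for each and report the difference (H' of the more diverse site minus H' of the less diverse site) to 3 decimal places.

Station 1: N=280, proportions 0.13929, 0.08929, 0.125, 0.13929, 0.08929, 0.09643, 0.08929, 0.11071, 0.12143, giving H' = 2.18140 (working shown to 5 dp, full precision carried).
Station 2: N=71, proportions 0.09859, 0.25352, 0.04225, 0.15493, 0.05634, 0.39437, giving H' = 1.52792.
Difference = |2.18140 − 1.52792| = 0.65348, i.e. 0.653 to 3 decimal places.

0.653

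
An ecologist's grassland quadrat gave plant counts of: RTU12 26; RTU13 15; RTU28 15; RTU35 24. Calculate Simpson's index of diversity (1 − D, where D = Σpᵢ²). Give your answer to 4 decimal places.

0.7341

Total N = 26+15+15+24 = 80, so the proportions are 0.325, 0.1875, 0.1875, 0.3 (working shown to 6 dp, full precision carried).
D = 0.325² + 0.1875² + 0.1875² + 0.3² = 0.105625 + 0.035156 + 0.035156 + 0.090000 = 0.265937.
So 1 − D = 0.734063, i.e. 0.7341 to 4 decimal places.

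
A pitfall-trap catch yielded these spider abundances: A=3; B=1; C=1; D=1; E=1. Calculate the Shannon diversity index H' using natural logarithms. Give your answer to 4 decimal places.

1.4751

Total N = 3+1+1+1+1 = 7, so the proportions are 0.428571, 0.142857, 0.142857, 0.142857, 0.142857 (working shown to 6 dp, full precision carried).
Each pᵢ ln pᵢ term: 0.428571×(-0.847298)=-0.363128, 0.142857×(-1.945910)=-0.277987, 0.142857×(-1.945910)=-0.277987, 0.142857×(-1.945910)=-0.277987, 0.142857×(-1.945910)=-0.277987.
Sum = -1.475076, so H' = 1.4751.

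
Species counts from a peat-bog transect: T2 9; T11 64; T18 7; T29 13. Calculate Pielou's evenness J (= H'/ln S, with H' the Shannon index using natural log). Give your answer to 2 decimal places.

0.69

Total N = 9+64+7+13 = 93, so the proportions are 0.0968, 0.6882, 0.0753, 0.1398 (working shown to 4 dp, full precision carried).
H' = −Σ pᵢ ln pᵢ = −((-0.2260) + (-0.2572) + (-0.1947) + (-0.2750)) = 0.9529.
With S = 4 species, ln S = 1.3863, so J = 0.9529/1.3863 = 0.6874, i.e. 0.69 to 2 decimal places.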